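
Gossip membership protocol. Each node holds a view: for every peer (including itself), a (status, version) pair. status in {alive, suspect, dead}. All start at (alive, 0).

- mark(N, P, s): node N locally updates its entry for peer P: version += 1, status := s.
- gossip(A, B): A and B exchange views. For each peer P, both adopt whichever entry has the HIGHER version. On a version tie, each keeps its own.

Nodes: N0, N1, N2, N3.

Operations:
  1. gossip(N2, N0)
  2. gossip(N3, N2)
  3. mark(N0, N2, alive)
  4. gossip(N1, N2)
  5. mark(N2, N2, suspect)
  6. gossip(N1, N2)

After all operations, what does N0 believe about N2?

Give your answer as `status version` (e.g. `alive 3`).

Op 1: gossip N2<->N0 -> N2.N0=(alive,v0) N2.N1=(alive,v0) N2.N2=(alive,v0) N2.N3=(alive,v0) | N0.N0=(alive,v0) N0.N1=(alive,v0) N0.N2=(alive,v0) N0.N3=(alive,v0)
Op 2: gossip N3<->N2 -> N3.N0=(alive,v0) N3.N1=(alive,v0) N3.N2=(alive,v0) N3.N3=(alive,v0) | N2.N0=(alive,v0) N2.N1=(alive,v0) N2.N2=(alive,v0) N2.N3=(alive,v0)
Op 3: N0 marks N2=alive -> (alive,v1)
Op 4: gossip N1<->N2 -> N1.N0=(alive,v0) N1.N1=(alive,v0) N1.N2=(alive,v0) N1.N3=(alive,v0) | N2.N0=(alive,v0) N2.N1=(alive,v0) N2.N2=(alive,v0) N2.N3=(alive,v0)
Op 5: N2 marks N2=suspect -> (suspect,v1)
Op 6: gossip N1<->N2 -> N1.N0=(alive,v0) N1.N1=(alive,v0) N1.N2=(suspect,v1) N1.N3=(alive,v0) | N2.N0=(alive,v0) N2.N1=(alive,v0) N2.N2=(suspect,v1) N2.N3=(alive,v0)

Answer: alive 1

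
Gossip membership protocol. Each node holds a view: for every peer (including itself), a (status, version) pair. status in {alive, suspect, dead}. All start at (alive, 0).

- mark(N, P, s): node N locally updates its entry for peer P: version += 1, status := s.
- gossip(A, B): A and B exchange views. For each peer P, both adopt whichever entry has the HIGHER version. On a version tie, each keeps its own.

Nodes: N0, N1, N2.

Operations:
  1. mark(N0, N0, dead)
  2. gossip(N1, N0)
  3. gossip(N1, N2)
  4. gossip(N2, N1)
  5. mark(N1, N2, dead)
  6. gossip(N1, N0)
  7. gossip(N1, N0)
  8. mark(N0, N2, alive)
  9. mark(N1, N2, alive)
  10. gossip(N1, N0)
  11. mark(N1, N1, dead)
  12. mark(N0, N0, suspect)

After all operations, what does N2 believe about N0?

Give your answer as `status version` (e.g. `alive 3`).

Op 1: N0 marks N0=dead -> (dead,v1)
Op 2: gossip N1<->N0 -> N1.N0=(dead,v1) N1.N1=(alive,v0) N1.N2=(alive,v0) | N0.N0=(dead,v1) N0.N1=(alive,v0) N0.N2=(alive,v0)
Op 3: gossip N1<->N2 -> N1.N0=(dead,v1) N1.N1=(alive,v0) N1.N2=(alive,v0) | N2.N0=(dead,v1) N2.N1=(alive,v0) N2.N2=(alive,v0)
Op 4: gossip N2<->N1 -> N2.N0=(dead,v1) N2.N1=(alive,v0) N2.N2=(alive,v0) | N1.N0=(dead,v1) N1.N1=(alive,v0) N1.N2=(alive,v0)
Op 5: N1 marks N2=dead -> (dead,v1)
Op 6: gossip N1<->N0 -> N1.N0=(dead,v1) N1.N1=(alive,v0) N1.N2=(dead,v1) | N0.N0=(dead,v1) N0.N1=(alive,v0) N0.N2=(dead,v1)
Op 7: gossip N1<->N0 -> N1.N0=(dead,v1) N1.N1=(alive,v0) N1.N2=(dead,v1) | N0.N0=(dead,v1) N0.N1=(alive,v0) N0.N2=(dead,v1)
Op 8: N0 marks N2=alive -> (alive,v2)
Op 9: N1 marks N2=alive -> (alive,v2)
Op 10: gossip N1<->N0 -> N1.N0=(dead,v1) N1.N1=(alive,v0) N1.N2=(alive,v2) | N0.N0=(dead,v1) N0.N1=(alive,v0) N0.N2=(alive,v2)
Op 11: N1 marks N1=dead -> (dead,v1)
Op 12: N0 marks N0=suspect -> (suspect,v2)

Answer: dead 1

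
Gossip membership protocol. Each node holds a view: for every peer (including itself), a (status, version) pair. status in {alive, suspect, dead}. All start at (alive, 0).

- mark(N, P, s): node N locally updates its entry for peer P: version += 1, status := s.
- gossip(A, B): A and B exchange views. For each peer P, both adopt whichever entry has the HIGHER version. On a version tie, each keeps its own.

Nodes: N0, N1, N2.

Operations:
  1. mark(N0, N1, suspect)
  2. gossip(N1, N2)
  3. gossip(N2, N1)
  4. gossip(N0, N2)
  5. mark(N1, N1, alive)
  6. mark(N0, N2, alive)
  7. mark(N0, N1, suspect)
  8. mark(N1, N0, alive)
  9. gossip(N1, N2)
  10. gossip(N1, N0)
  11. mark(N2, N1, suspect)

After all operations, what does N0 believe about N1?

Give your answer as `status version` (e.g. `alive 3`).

Op 1: N0 marks N1=suspect -> (suspect,v1)
Op 2: gossip N1<->N2 -> N1.N0=(alive,v0) N1.N1=(alive,v0) N1.N2=(alive,v0) | N2.N0=(alive,v0) N2.N1=(alive,v0) N2.N2=(alive,v0)
Op 3: gossip N2<->N1 -> N2.N0=(alive,v0) N2.N1=(alive,v0) N2.N2=(alive,v0) | N1.N0=(alive,v0) N1.N1=(alive,v0) N1.N2=(alive,v0)
Op 4: gossip N0<->N2 -> N0.N0=(alive,v0) N0.N1=(suspect,v1) N0.N2=(alive,v0) | N2.N0=(alive,v0) N2.N1=(suspect,v1) N2.N2=(alive,v0)
Op 5: N1 marks N1=alive -> (alive,v1)
Op 6: N0 marks N2=alive -> (alive,v1)
Op 7: N0 marks N1=suspect -> (suspect,v2)
Op 8: N1 marks N0=alive -> (alive,v1)
Op 9: gossip N1<->N2 -> N1.N0=(alive,v1) N1.N1=(alive,v1) N1.N2=(alive,v0) | N2.N0=(alive,v1) N2.N1=(suspect,v1) N2.N2=(alive,v0)
Op 10: gossip N1<->N0 -> N1.N0=(alive,v1) N1.N1=(suspect,v2) N1.N2=(alive,v1) | N0.N0=(alive,v1) N0.N1=(suspect,v2) N0.N2=(alive,v1)
Op 11: N2 marks N1=suspect -> (suspect,v2)

Answer: suspect 2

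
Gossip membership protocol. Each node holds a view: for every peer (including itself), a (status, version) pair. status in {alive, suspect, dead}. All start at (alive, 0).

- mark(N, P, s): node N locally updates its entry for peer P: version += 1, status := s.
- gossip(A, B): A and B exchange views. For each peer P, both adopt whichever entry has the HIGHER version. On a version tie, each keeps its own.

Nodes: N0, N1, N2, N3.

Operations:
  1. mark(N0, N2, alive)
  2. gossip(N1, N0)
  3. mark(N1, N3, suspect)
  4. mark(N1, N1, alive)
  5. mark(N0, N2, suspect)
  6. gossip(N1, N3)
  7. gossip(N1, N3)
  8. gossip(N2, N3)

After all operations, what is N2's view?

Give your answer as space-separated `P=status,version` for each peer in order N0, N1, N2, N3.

Op 1: N0 marks N2=alive -> (alive,v1)
Op 2: gossip N1<->N0 -> N1.N0=(alive,v0) N1.N1=(alive,v0) N1.N2=(alive,v1) N1.N3=(alive,v0) | N0.N0=(alive,v0) N0.N1=(alive,v0) N0.N2=(alive,v1) N0.N3=(alive,v0)
Op 3: N1 marks N3=suspect -> (suspect,v1)
Op 4: N1 marks N1=alive -> (alive,v1)
Op 5: N0 marks N2=suspect -> (suspect,v2)
Op 6: gossip N1<->N3 -> N1.N0=(alive,v0) N1.N1=(alive,v1) N1.N2=(alive,v1) N1.N3=(suspect,v1) | N3.N0=(alive,v0) N3.N1=(alive,v1) N3.N2=(alive,v1) N3.N3=(suspect,v1)
Op 7: gossip N1<->N3 -> N1.N0=(alive,v0) N1.N1=(alive,v1) N1.N2=(alive,v1) N1.N3=(suspect,v1) | N3.N0=(alive,v0) N3.N1=(alive,v1) N3.N2=(alive,v1) N3.N3=(suspect,v1)
Op 8: gossip N2<->N3 -> N2.N0=(alive,v0) N2.N1=(alive,v1) N2.N2=(alive,v1) N2.N3=(suspect,v1) | N3.N0=(alive,v0) N3.N1=(alive,v1) N3.N2=(alive,v1) N3.N3=(suspect,v1)

Answer: N0=alive,0 N1=alive,1 N2=alive,1 N3=suspect,1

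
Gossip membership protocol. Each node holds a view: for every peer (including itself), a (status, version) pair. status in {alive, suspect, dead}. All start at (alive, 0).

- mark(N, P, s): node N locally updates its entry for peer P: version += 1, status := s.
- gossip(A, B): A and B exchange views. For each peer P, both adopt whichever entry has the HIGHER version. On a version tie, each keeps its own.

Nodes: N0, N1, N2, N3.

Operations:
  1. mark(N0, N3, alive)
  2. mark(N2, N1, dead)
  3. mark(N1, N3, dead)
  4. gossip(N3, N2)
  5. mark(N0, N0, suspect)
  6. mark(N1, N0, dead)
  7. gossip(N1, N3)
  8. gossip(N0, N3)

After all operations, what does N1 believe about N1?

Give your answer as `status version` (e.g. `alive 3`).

Op 1: N0 marks N3=alive -> (alive,v1)
Op 2: N2 marks N1=dead -> (dead,v1)
Op 3: N1 marks N3=dead -> (dead,v1)
Op 4: gossip N3<->N2 -> N3.N0=(alive,v0) N3.N1=(dead,v1) N3.N2=(alive,v0) N3.N3=(alive,v0) | N2.N0=(alive,v0) N2.N1=(dead,v1) N2.N2=(alive,v0) N2.N3=(alive,v0)
Op 5: N0 marks N0=suspect -> (suspect,v1)
Op 6: N1 marks N0=dead -> (dead,v1)
Op 7: gossip N1<->N3 -> N1.N0=(dead,v1) N1.N1=(dead,v1) N1.N2=(alive,v0) N1.N3=(dead,v1) | N3.N0=(dead,v1) N3.N1=(dead,v1) N3.N2=(alive,v0) N3.N3=(dead,v1)
Op 8: gossip N0<->N3 -> N0.N0=(suspect,v1) N0.N1=(dead,v1) N0.N2=(alive,v0) N0.N3=(alive,v1) | N3.N0=(dead,v1) N3.N1=(dead,v1) N3.N2=(alive,v0) N3.N3=(dead,v1)

Answer: dead 1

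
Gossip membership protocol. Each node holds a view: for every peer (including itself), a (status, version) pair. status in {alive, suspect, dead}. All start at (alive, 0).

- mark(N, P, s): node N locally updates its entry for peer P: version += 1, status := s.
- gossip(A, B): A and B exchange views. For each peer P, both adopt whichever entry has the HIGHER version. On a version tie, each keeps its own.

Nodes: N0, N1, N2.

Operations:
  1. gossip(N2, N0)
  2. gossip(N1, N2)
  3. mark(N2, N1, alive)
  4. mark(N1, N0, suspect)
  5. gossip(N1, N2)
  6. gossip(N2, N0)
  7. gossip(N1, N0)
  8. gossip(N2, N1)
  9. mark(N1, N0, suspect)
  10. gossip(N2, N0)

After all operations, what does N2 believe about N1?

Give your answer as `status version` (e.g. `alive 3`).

Op 1: gossip N2<->N0 -> N2.N0=(alive,v0) N2.N1=(alive,v0) N2.N2=(alive,v0) | N0.N0=(alive,v0) N0.N1=(alive,v0) N0.N2=(alive,v0)
Op 2: gossip N1<->N2 -> N1.N0=(alive,v0) N1.N1=(alive,v0) N1.N2=(alive,v0) | N2.N0=(alive,v0) N2.N1=(alive,v0) N2.N2=(alive,v0)
Op 3: N2 marks N1=alive -> (alive,v1)
Op 4: N1 marks N0=suspect -> (suspect,v1)
Op 5: gossip N1<->N2 -> N1.N0=(suspect,v1) N1.N1=(alive,v1) N1.N2=(alive,v0) | N2.N0=(suspect,v1) N2.N1=(alive,v1) N2.N2=(alive,v0)
Op 6: gossip N2<->N0 -> N2.N0=(suspect,v1) N2.N1=(alive,v1) N2.N2=(alive,v0) | N0.N0=(suspect,v1) N0.N1=(alive,v1) N0.N2=(alive,v0)
Op 7: gossip N1<->N0 -> N1.N0=(suspect,v1) N1.N1=(alive,v1) N1.N2=(alive,v0) | N0.N0=(suspect,v1) N0.N1=(alive,v1) N0.N2=(alive,v0)
Op 8: gossip N2<->N1 -> N2.N0=(suspect,v1) N2.N1=(alive,v1) N2.N2=(alive,v0) | N1.N0=(suspect,v1) N1.N1=(alive,v1) N1.N2=(alive,v0)
Op 9: N1 marks N0=suspect -> (suspect,v2)
Op 10: gossip N2<->N0 -> N2.N0=(suspect,v1) N2.N1=(alive,v1) N2.N2=(alive,v0) | N0.N0=(suspect,v1) N0.N1=(alive,v1) N0.N2=(alive,v0)

Answer: alive 1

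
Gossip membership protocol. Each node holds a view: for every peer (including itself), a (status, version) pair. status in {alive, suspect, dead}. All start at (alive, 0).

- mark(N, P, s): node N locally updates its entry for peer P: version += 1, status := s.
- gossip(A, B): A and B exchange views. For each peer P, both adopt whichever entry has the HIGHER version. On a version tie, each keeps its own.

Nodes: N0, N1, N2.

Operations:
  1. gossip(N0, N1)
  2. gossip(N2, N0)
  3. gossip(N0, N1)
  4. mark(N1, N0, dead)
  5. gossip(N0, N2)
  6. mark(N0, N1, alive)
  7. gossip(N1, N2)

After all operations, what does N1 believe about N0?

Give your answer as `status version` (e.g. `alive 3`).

Op 1: gossip N0<->N1 -> N0.N0=(alive,v0) N0.N1=(alive,v0) N0.N2=(alive,v0) | N1.N0=(alive,v0) N1.N1=(alive,v0) N1.N2=(alive,v0)
Op 2: gossip N2<->N0 -> N2.N0=(alive,v0) N2.N1=(alive,v0) N2.N2=(alive,v0) | N0.N0=(alive,v0) N0.N1=(alive,v0) N0.N2=(alive,v0)
Op 3: gossip N0<->N1 -> N0.N0=(alive,v0) N0.N1=(alive,v0) N0.N2=(alive,v0) | N1.N0=(alive,v0) N1.N1=(alive,v0) N1.N2=(alive,v0)
Op 4: N1 marks N0=dead -> (dead,v1)
Op 5: gossip N0<->N2 -> N0.N0=(alive,v0) N0.N1=(alive,v0) N0.N2=(alive,v0) | N2.N0=(alive,v0) N2.N1=(alive,v0) N2.N2=(alive,v0)
Op 6: N0 marks N1=alive -> (alive,v1)
Op 7: gossip N1<->N2 -> N1.N0=(dead,v1) N1.N1=(alive,v0) N1.N2=(alive,v0) | N2.N0=(dead,v1) N2.N1=(alive,v0) N2.N2=(alive,v0)

Answer: dead 1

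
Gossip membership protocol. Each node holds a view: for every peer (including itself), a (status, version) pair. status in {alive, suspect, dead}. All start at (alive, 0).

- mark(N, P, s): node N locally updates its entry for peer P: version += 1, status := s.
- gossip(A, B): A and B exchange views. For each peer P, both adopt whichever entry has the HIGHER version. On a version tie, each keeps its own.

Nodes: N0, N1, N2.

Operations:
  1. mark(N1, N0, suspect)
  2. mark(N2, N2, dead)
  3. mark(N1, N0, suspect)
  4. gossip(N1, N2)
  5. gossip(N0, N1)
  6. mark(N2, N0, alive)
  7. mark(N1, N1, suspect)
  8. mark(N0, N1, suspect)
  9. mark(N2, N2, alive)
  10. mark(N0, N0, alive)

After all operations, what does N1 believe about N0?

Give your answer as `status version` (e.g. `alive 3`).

Op 1: N1 marks N0=suspect -> (suspect,v1)
Op 2: N2 marks N2=dead -> (dead,v1)
Op 3: N1 marks N0=suspect -> (suspect,v2)
Op 4: gossip N1<->N2 -> N1.N0=(suspect,v2) N1.N1=(alive,v0) N1.N2=(dead,v1) | N2.N0=(suspect,v2) N2.N1=(alive,v0) N2.N2=(dead,v1)
Op 5: gossip N0<->N1 -> N0.N0=(suspect,v2) N0.N1=(alive,v0) N0.N2=(dead,v1) | N1.N0=(suspect,v2) N1.N1=(alive,v0) N1.N2=(dead,v1)
Op 6: N2 marks N0=alive -> (alive,v3)
Op 7: N1 marks N1=suspect -> (suspect,v1)
Op 8: N0 marks N1=suspect -> (suspect,v1)
Op 9: N2 marks N2=alive -> (alive,v2)
Op 10: N0 marks N0=alive -> (alive,v3)

Answer: suspect 2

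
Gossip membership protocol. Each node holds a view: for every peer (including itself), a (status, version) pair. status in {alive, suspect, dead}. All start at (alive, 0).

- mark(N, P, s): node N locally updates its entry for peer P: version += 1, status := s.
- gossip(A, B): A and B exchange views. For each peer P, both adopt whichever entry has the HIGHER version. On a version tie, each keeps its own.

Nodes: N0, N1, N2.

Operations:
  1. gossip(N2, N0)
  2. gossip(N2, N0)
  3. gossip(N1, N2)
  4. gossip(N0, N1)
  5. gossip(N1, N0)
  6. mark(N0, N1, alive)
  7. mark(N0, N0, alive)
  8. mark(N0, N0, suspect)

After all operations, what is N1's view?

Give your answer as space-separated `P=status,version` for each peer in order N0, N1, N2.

Answer: N0=alive,0 N1=alive,0 N2=alive,0

Derivation:
Op 1: gossip N2<->N0 -> N2.N0=(alive,v0) N2.N1=(alive,v0) N2.N2=(alive,v0) | N0.N0=(alive,v0) N0.N1=(alive,v0) N0.N2=(alive,v0)
Op 2: gossip N2<->N0 -> N2.N0=(alive,v0) N2.N1=(alive,v0) N2.N2=(alive,v0) | N0.N0=(alive,v0) N0.N1=(alive,v0) N0.N2=(alive,v0)
Op 3: gossip N1<->N2 -> N1.N0=(alive,v0) N1.N1=(alive,v0) N1.N2=(alive,v0) | N2.N0=(alive,v0) N2.N1=(alive,v0) N2.N2=(alive,v0)
Op 4: gossip N0<->N1 -> N0.N0=(alive,v0) N0.N1=(alive,v0) N0.N2=(alive,v0) | N1.N0=(alive,v0) N1.N1=(alive,v0) N1.N2=(alive,v0)
Op 5: gossip N1<->N0 -> N1.N0=(alive,v0) N1.N1=(alive,v0) N1.N2=(alive,v0) | N0.N0=(alive,v0) N0.N1=(alive,v0) N0.N2=(alive,v0)
Op 6: N0 marks N1=alive -> (alive,v1)
Op 7: N0 marks N0=alive -> (alive,v1)
Op 8: N0 marks N0=suspect -> (suspect,v2)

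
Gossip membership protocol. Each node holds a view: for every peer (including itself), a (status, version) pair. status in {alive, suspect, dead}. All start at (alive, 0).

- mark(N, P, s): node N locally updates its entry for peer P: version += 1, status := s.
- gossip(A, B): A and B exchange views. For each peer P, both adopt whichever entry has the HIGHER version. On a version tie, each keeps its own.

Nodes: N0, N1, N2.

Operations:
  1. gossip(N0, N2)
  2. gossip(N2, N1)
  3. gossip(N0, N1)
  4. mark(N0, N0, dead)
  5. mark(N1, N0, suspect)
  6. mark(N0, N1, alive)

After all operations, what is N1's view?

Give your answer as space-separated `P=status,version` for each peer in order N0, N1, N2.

Op 1: gossip N0<->N2 -> N0.N0=(alive,v0) N0.N1=(alive,v0) N0.N2=(alive,v0) | N2.N0=(alive,v0) N2.N1=(alive,v0) N2.N2=(alive,v0)
Op 2: gossip N2<->N1 -> N2.N0=(alive,v0) N2.N1=(alive,v0) N2.N2=(alive,v0) | N1.N0=(alive,v0) N1.N1=(alive,v0) N1.N2=(alive,v0)
Op 3: gossip N0<->N1 -> N0.N0=(alive,v0) N0.N1=(alive,v0) N0.N2=(alive,v0) | N1.N0=(alive,v0) N1.N1=(alive,v0) N1.N2=(alive,v0)
Op 4: N0 marks N0=dead -> (dead,v1)
Op 5: N1 marks N0=suspect -> (suspect,v1)
Op 6: N0 marks N1=alive -> (alive,v1)

Answer: N0=suspect,1 N1=alive,0 N2=alive,0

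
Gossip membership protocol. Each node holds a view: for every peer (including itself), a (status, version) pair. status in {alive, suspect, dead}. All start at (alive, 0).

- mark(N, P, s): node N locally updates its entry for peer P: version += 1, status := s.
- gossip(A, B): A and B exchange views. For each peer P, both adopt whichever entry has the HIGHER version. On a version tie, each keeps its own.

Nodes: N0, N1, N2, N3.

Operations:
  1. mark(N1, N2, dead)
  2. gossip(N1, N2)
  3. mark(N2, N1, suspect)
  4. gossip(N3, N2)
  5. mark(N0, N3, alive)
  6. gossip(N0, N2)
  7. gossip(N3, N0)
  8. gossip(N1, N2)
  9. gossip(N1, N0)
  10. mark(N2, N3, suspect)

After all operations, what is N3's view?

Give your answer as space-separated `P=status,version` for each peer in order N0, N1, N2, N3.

Op 1: N1 marks N2=dead -> (dead,v1)
Op 2: gossip N1<->N2 -> N1.N0=(alive,v0) N1.N1=(alive,v0) N1.N2=(dead,v1) N1.N3=(alive,v0) | N2.N0=(alive,v0) N2.N1=(alive,v0) N2.N2=(dead,v1) N2.N3=(alive,v0)
Op 3: N2 marks N1=suspect -> (suspect,v1)
Op 4: gossip N3<->N2 -> N3.N0=(alive,v0) N3.N1=(suspect,v1) N3.N2=(dead,v1) N3.N3=(alive,v0) | N2.N0=(alive,v0) N2.N1=(suspect,v1) N2.N2=(dead,v1) N2.N3=(alive,v0)
Op 5: N0 marks N3=alive -> (alive,v1)
Op 6: gossip N0<->N2 -> N0.N0=(alive,v0) N0.N1=(suspect,v1) N0.N2=(dead,v1) N0.N3=(alive,v1) | N2.N0=(alive,v0) N2.N1=(suspect,v1) N2.N2=(dead,v1) N2.N3=(alive,v1)
Op 7: gossip N3<->N0 -> N3.N0=(alive,v0) N3.N1=(suspect,v1) N3.N2=(dead,v1) N3.N3=(alive,v1) | N0.N0=(alive,v0) N0.N1=(suspect,v1) N0.N2=(dead,v1) N0.N3=(alive,v1)
Op 8: gossip N1<->N2 -> N1.N0=(alive,v0) N1.N1=(suspect,v1) N1.N2=(dead,v1) N1.N3=(alive,v1) | N2.N0=(alive,v0) N2.N1=(suspect,v1) N2.N2=(dead,v1) N2.N3=(alive,v1)
Op 9: gossip N1<->N0 -> N1.N0=(alive,v0) N1.N1=(suspect,v1) N1.N2=(dead,v1) N1.N3=(alive,v1) | N0.N0=(alive,v0) N0.N1=(suspect,v1) N0.N2=(dead,v1) N0.N3=(alive,v1)
Op 10: N2 marks N3=suspect -> (suspect,v2)

Answer: N0=alive,0 N1=suspect,1 N2=dead,1 N3=alive,1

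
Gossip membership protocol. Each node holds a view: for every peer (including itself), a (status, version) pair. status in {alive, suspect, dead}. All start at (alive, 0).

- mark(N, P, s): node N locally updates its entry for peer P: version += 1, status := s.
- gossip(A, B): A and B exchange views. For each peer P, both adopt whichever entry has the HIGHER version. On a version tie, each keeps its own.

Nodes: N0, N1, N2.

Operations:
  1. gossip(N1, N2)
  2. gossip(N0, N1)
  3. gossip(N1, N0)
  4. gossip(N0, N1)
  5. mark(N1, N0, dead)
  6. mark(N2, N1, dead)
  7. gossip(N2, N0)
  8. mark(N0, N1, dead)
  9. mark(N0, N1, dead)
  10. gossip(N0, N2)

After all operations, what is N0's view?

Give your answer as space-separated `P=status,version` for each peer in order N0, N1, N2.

Op 1: gossip N1<->N2 -> N1.N0=(alive,v0) N1.N1=(alive,v0) N1.N2=(alive,v0) | N2.N0=(alive,v0) N2.N1=(alive,v0) N2.N2=(alive,v0)
Op 2: gossip N0<->N1 -> N0.N0=(alive,v0) N0.N1=(alive,v0) N0.N2=(alive,v0) | N1.N0=(alive,v0) N1.N1=(alive,v0) N1.N2=(alive,v0)
Op 3: gossip N1<->N0 -> N1.N0=(alive,v0) N1.N1=(alive,v0) N1.N2=(alive,v0) | N0.N0=(alive,v0) N0.N1=(alive,v0) N0.N2=(alive,v0)
Op 4: gossip N0<->N1 -> N0.N0=(alive,v0) N0.N1=(alive,v0) N0.N2=(alive,v0) | N1.N0=(alive,v0) N1.N1=(alive,v0) N1.N2=(alive,v0)
Op 5: N1 marks N0=dead -> (dead,v1)
Op 6: N2 marks N1=dead -> (dead,v1)
Op 7: gossip N2<->N0 -> N2.N0=(alive,v0) N2.N1=(dead,v1) N2.N2=(alive,v0) | N0.N0=(alive,v0) N0.N1=(dead,v1) N0.N2=(alive,v0)
Op 8: N0 marks N1=dead -> (dead,v2)
Op 9: N0 marks N1=dead -> (dead,v3)
Op 10: gossip N0<->N2 -> N0.N0=(alive,v0) N0.N1=(dead,v3) N0.N2=(alive,v0) | N2.N0=(alive,v0) N2.N1=(dead,v3) N2.N2=(alive,v0)

Answer: N0=alive,0 N1=dead,3 N2=alive,0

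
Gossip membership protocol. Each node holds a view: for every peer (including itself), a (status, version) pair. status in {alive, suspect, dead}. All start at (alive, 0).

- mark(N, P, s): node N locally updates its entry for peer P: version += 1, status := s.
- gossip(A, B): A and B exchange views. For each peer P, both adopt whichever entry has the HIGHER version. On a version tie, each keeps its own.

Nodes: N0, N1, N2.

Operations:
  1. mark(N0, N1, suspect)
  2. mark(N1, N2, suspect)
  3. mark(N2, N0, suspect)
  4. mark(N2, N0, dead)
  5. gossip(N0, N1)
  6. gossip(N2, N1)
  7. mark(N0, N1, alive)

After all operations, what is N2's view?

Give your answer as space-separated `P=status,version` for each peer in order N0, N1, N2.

Answer: N0=dead,2 N1=suspect,1 N2=suspect,1

Derivation:
Op 1: N0 marks N1=suspect -> (suspect,v1)
Op 2: N1 marks N2=suspect -> (suspect,v1)
Op 3: N2 marks N0=suspect -> (suspect,v1)
Op 4: N2 marks N0=dead -> (dead,v2)
Op 5: gossip N0<->N1 -> N0.N0=(alive,v0) N0.N1=(suspect,v1) N0.N2=(suspect,v1) | N1.N0=(alive,v0) N1.N1=(suspect,v1) N1.N2=(suspect,v1)
Op 6: gossip N2<->N1 -> N2.N0=(dead,v2) N2.N1=(suspect,v1) N2.N2=(suspect,v1) | N1.N0=(dead,v2) N1.N1=(suspect,v1) N1.N2=(suspect,v1)
Op 7: N0 marks N1=alive -> (alive,v2)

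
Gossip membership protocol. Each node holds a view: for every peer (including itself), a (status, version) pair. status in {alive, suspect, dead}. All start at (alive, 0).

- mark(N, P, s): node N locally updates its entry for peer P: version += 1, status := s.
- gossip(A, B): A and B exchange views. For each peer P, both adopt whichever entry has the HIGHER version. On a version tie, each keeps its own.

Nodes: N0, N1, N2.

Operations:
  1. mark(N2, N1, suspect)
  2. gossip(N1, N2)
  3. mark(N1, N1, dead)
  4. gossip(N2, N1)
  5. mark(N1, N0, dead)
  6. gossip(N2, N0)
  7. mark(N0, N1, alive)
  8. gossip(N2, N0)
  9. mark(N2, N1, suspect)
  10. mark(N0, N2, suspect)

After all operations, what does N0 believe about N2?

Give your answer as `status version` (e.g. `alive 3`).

Answer: suspect 1

Derivation:
Op 1: N2 marks N1=suspect -> (suspect,v1)
Op 2: gossip N1<->N2 -> N1.N0=(alive,v0) N1.N1=(suspect,v1) N1.N2=(alive,v0) | N2.N0=(alive,v0) N2.N1=(suspect,v1) N2.N2=(alive,v0)
Op 3: N1 marks N1=dead -> (dead,v2)
Op 4: gossip N2<->N1 -> N2.N0=(alive,v0) N2.N1=(dead,v2) N2.N2=(alive,v0) | N1.N0=(alive,v0) N1.N1=(dead,v2) N1.N2=(alive,v0)
Op 5: N1 marks N0=dead -> (dead,v1)
Op 6: gossip N2<->N0 -> N2.N0=(alive,v0) N2.N1=(dead,v2) N2.N2=(alive,v0) | N0.N0=(alive,v0) N0.N1=(dead,v2) N0.N2=(alive,v0)
Op 7: N0 marks N1=alive -> (alive,v3)
Op 8: gossip N2<->N0 -> N2.N0=(alive,v0) N2.N1=(alive,v3) N2.N2=(alive,v0) | N0.N0=(alive,v0) N0.N1=(alive,v3) N0.N2=(alive,v0)
Op 9: N2 marks N1=suspect -> (suspect,v4)
Op 10: N0 marks N2=suspect -> (suspect,v1)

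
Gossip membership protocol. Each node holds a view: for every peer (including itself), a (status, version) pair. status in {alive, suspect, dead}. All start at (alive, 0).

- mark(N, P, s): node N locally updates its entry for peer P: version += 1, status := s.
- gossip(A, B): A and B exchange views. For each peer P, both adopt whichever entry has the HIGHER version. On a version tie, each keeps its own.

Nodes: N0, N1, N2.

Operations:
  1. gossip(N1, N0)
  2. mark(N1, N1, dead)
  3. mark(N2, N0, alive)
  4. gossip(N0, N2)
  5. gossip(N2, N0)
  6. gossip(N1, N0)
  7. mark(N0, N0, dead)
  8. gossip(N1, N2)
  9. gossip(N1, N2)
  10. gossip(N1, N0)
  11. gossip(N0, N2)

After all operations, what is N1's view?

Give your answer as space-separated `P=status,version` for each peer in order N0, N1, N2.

Op 1: gossip N1<->N0 -> N1.N0=(alive,v0) N1.N1=(alive,v0) N1.N2=(alive,v0) | N0.N0=(alive,v0) N0.N1=(alive,v0) N0.N2=(alive,v0)
Op 2: N1 marks N1=dead -> (dead,v1)
Op 3: N2 marks N0=alive -> (alive,v1)
Op 4: gossip N0<->N2 -> N0.N0=(alive,v1) N0.N1=(alive,v0) N0.N2=(alive,v0) | N2.N0=(alive,v1) N2.N1=(alive,v0) N2.N2=(alive,v0)
Op 5: gossip N2<->N0 -> N2.N0=(alive,v1) N2.N1=(alive,v0) N2.N2=(alive,v0) | N0.N0=(alive,v1) N0.N1=(alive,v0) N0.N2=(alive,v0)
Op 6: gossip N1<->N0 -> N1.N0=(alive,v1) N1.N1=(dead,v1) N1.N2=(alive,v0) | N0.N0=(alive,v1) N0.N1=(dead,v1) N0.N2=(alive,v0)
Op 7: N0 marks N0=dead -> (dead,v2)
Op 8: gossip N1<->N2 -> N1.N0=(alive,v1) N1.N1=(dead,v1) N1.N2=(alive,v0) | N2.N0=(alive,v1) N2.N1=(dead,v1) N2.N2=(alive,v0)
Op 9: gossip N1<->N2 -> N1.N0=(alive,v1) N1.N1=(dead,v1) N1.N2=(alive,v0) | N2.N0=(alive,v1) N2.N1=(dead,v1) N2.N2=(alive,v0)
Op 10: gossip N1<->N0 -> N1.N0=(dead,v2) N1.N1=(dead,v1) N1.N2=(alive,v0) | N0.N0=(dead,v2) N0.N1=(dead,v1) N0.N2=(alive,v0)
Op 11: gossip N0<->N2 -> N0.N0=(dead,v2) N0.N1=(dead,v1) N0.N2=(alive,v0) | N2.N0=(dead,v2) N2.N1=(dead,v1) N2.N2=(alive,v0)

Answer: N0=dead,2 N1=dead,1 N2=alive,0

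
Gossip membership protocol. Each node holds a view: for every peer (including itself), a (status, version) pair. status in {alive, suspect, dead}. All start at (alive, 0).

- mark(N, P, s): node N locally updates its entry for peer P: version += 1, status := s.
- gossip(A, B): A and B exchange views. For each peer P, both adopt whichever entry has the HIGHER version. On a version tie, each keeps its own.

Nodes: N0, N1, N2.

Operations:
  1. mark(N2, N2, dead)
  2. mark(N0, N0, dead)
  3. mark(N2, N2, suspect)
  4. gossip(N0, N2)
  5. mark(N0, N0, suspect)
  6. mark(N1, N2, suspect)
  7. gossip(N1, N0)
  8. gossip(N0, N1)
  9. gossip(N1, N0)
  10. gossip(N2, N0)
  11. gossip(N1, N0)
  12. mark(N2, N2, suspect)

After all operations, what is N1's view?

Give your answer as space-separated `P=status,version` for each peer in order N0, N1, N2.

Answer: N0=suspect,2 N1=alive,0 N2=suspect,2

Derivation:
Op 1: N2 marks N2=dead -> (dead,v1)
Op 2: N0 marks N0=dead -> (dead,v1)
Op 3: N2 marks N2=suspect -> (suspect,v2)
Op 4: gossip N0<->N2 -> N0.N0=(dead,v1) N0.N1=(alive,v0) N0.N2=(suspect,v2) | N2.N0=(dead,v1) N2.N1=(alive,v0) N2.N2=(suspect,v2)
Op 5: N0 marks N0=suspect -> (suspect,v2)
Op 6: N1 marks N2=suspect -> (suspect,v1)
Op 7: gossip N1<->N0 -> N1.N0=(suspect,v2) N1.N1=(alive,v0) N1.N2=(suspect,v2) | N0.N0=(suspect,v2) N0.N1=(alive,v0) N0.N2=(suspect,v2)
Op 8: gossip N0<->N1 -> N0.N0=(suspect,v2) N0.N1=(alive,v0) N0.N2=(suspect,v2) | N1.N0=(suspect,v2) N1.N1=(alive,v0) N1.N2=(suspect,v2)
Op 9: gossip N1<->N0 -> N1.N0=(suspect,v2) N1.N1=(alive,v0) N1.N2=(suspect,v2) | N0.N0=(suspect,v2) N0.N1=(alive,v0) N0.N2=(suspect,v2)
Op 10: gossip N2<->N0 -> N2.N0=(suspect,v2) N2.N1=(alive,v0) N2.N2=(suspect,v2) | N0.N0=(suspect,v2) N0.N1=(alive,v0) N0.N2=(suspect,v2)
Op 11: gossip N1<->N0 -> N1.N0=(suspect,v2) N1.N1=(alive,v0) N1.N2=(suspect,v2) | N0.N0=(suspect,v2) N0.N1=(alive,v0) N0.N2=(suspect,v2)
Op 12: N2 marks N2=suspect -> (suspect,v3)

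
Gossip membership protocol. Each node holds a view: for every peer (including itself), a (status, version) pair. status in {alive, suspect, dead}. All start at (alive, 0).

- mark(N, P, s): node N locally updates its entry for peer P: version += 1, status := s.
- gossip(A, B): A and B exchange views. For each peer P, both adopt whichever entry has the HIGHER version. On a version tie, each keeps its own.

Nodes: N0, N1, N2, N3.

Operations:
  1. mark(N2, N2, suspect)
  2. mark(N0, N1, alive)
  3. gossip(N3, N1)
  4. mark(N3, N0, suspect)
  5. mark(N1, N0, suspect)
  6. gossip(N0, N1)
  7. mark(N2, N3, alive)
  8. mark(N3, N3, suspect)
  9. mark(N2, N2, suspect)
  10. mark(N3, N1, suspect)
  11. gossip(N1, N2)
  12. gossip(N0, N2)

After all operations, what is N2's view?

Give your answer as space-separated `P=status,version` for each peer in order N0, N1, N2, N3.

Answer: N0=suspect,1 N1=alive,1 N2=suspect,2 N3=alive,1

Derivation:
Op 1: N2 marks N2=suspect -> (suspect,v1)
Op 2: N0 marks N1=alive -> (alive,v1)
Op 3: gossip N3<->N1 -> N3.N0=(alive,v0) N3.N1=(alive,v0) N3.N2=(alive,v0) N3.N3=(alive,v0) | N1.N0=(alive,v0) N1.N1=(alive,v0) N1.N2=(alive,v0) N1.N3=(alive,v0)
Op 4: N3 marks N0=suspect -> (suspect,v1)
Op 5: N1 marks N0=suspect -> (suspect,v1)
Op 6: gossip N0<->N1 -> N0.N0=(suspect,v1) N0.N1=(alive,v1) N0.N2=(alive,v0) N0.N3=(alive,v0) | N1.N0=(suspect,v1) N1.N1=(alive,v1) N1.N2=(alive,v0) N1.N3=(alive,v0)
Op 7: N2 marks N3=alive -> (alive,v1)
Op 8: N3 marks N3=suspect -> (suspect,v1)
Op 9: N2 marks N2=suspect -> (suspect,v2)
Op 10: N3 marks N1=suspect -> (suspect,v1)
Op 11: gossip N1<->N2 -> N1.N0=(suspect,v1) N1.N1=(alive,v1) N1.N2=(suspect,v2) N1.N3=(alive,v1) | N2.N0=(suspect,v1) N2.N1=(alive,v1) N2.N2=(suspect,v2) N2.N3=(alive,v1)
Op 12: gossip N0<->N2 -> N0.N0=(suspect,v1) N0.N1=(alive,v1) N0.N2=(suspect,v2) N0.N3=(alive,v1) | N2.N0=(suspect,v1) N2.N1=(alive,v1) N2.N2=(suspect,v2) N2.N3=(alive,v1)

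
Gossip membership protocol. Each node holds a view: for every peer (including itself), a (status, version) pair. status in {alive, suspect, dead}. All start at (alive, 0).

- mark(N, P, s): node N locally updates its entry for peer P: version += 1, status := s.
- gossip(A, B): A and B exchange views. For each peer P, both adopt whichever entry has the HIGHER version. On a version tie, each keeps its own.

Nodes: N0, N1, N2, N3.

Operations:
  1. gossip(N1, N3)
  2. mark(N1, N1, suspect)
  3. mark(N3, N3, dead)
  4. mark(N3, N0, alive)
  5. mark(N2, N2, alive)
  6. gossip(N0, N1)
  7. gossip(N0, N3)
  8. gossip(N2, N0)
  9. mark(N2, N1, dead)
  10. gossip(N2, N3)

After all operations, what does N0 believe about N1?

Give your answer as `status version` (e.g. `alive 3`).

Answer: suspect 1

Derivation:
Op 1: gossip N1<->N3 -> N1.N0=(alive,v0) N1.N1=(alive,v0) N1.N2=(alive,v0) N1.N3=(alive,v0) | N3.N0=(alive,v0) N3.N1=(alive,v0) N3.N2=(alive,v0) N3.N3=(alive,v0)
Op 2: N1 marks N1=suspect -> (suspect,v1)
Op 3: N3 marks N3=dead -> (dead,v1)
Op 4: N3 marks N0=alive -> (alive,v1)
Op 5: N2 marks N2=alive -> (alive,v1)
Op 6: gossip N0<->N1 -> N0.N0=(alive,v0) N0.N1=(suspect,v1) N0.N2=(alive,v0) N0.N3=(alive,v0) | N1.N0=(alive,v0) N1.N1=(suspect,v1) N1.N2=(alive,v0) N1.N3=(alive,v0)
Op 7: gossip N0<->N3 -> N0.N0=(alive,v1) N0.N1=(suspect,v1) N0.N2=(alive,v0) N0.N3=(dead,v1) | N3.N0=(alive,v1) N3.N1=(suspect,v1) N3.N2=(alive,v0) N3.N3=(dead,v1)
Op 8: gossip N2<->N0 -> N2.N0=(alive,v1) N2.N1=(suspect,v1) N2.N2=(alive,v1) N2.N3=(dead,v1) | N0.N0=(alive,v1) N0.N1=(suspect,v1) N0.N2=(alive,v1) N0.N3=(dead,v1)
Op 9: N2 marks N1=dead -> (dead,v2)
Op 10: gossip N2<->N3 -> N2.N0=(alive,v1) N2.N1=(dead,v2) N2.N2=(alive,v1) N2.N3=(dead,v1) | N3.N0=(alive,v1) N3.N1=(dead,v2) N3.N2=(alive,v1) N3.N3=(dead,v1)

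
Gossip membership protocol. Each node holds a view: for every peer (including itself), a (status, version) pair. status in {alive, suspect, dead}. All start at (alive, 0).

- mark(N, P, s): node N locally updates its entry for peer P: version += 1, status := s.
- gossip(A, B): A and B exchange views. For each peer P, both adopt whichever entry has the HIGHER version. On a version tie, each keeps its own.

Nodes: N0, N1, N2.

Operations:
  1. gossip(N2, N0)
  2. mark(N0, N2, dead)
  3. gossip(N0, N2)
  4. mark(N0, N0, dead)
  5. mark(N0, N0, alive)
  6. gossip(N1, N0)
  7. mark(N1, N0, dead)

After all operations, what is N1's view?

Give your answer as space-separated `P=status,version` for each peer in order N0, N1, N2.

Op 1: gossip N2<->N0 -> N2.N0=(alive,v0) N2.N1=(alive,v0) N2.N2=(alive,v0) | N0.N0=(alive,v0) N0.N1=(alive,v0) N0.N2=(alive,v0)
Op 2: N0 marks N2=dead -> (dead,v1)
Op 3: gossip N0<->N2 -> N0.N0=(alive,v0) N0.N1=(alive,v0) N0.N2=(dead,v1) | N2.N0=(alive,v0) N2.N1=(alive,v0) N2.N2=(dead,v1)
Op 4: N0 marks N0=dead -> (dead,v1)
Op 5: N0 marks N0=alive -> (alive,v2)
Op 6: gossip N1<->N0 -> N1.N0=(alive,v2) N1.N1=(alive,v0) N1.N2=(dead,v1) | N0.N0=(alive,v2) N0.N1=(alive,v0) N0.N2=(dead,v1)
Op 7: N1 marks N0=dead -> (dead,v3)

Answer: N0=dead,3 N1=alive,0 N2=dead,1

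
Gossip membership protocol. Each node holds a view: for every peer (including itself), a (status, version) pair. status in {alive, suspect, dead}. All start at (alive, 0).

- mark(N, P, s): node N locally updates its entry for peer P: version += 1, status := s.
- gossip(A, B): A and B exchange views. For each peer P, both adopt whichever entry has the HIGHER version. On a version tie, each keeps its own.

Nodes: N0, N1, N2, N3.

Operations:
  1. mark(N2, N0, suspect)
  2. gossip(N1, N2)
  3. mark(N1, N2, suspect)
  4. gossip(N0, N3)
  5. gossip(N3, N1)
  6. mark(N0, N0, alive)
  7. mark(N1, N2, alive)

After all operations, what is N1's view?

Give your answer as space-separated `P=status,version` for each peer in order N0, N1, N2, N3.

Answer: N0=suspect,1 N1=alive,0 N2=alive,2 N3=alive,0

Derivation:
Op 1: N2 marks N0=suspect -> (suspect,v1)
Op 2: gossip N1<->N2 -> N1.N0=(suspect,v1) N1.N1=(alive,v0) N1.N2=(alive,v0) N1.N3=(alive,v0) | N2.N0=(suspect,v1) N2.N1=(alive,v0) N2.N2=(alive,v0) N2.N3=(alive,v0)
Op 3: N1 marks N2=suspect -> (suspect,v1)
Op 4: gossip N0<->N3 -> N0.N0=(alive,v0) N0.N1=(alive,v0) N0.N2=(alive,v0) N0.N3=(alive,v0) | N3.N0=(alive,v0) N3.N1=(alive,v0) N3.N2=(alive,v0) N3.N3=(alive,v0)
Op 5: gossip N3<->N1 -> N3.N0=(suspect,v1) N3.N1=(alive,v0) N3.N2=(suspect,v1) N3.N3=(alive,v0) | N1.N0=(suspect,v1) N1.N1=(alive,v0) N1.N2=(suspect,v1) N1.N3=(alive,v0)
Op 6: N0 marks N0=alive -> (alive,v1)
Op 7: N1 marks N2=alive -> (alive,v2)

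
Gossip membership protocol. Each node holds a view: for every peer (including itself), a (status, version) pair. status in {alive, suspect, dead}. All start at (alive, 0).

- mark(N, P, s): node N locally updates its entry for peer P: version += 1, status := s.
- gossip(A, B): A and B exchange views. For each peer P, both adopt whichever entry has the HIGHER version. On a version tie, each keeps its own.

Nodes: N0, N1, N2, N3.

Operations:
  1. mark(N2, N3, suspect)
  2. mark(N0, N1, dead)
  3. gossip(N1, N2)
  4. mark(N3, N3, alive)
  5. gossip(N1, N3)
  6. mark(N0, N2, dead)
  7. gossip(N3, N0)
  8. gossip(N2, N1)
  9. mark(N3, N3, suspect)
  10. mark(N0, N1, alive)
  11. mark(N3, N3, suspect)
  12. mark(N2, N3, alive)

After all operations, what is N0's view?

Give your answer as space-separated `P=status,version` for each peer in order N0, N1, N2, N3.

Answer: N0=alive,0 N1=alive,2 N2=dead,1 N3=alive,1

Derivation:
Op 1: N2 marks N3=suspect -> (suspect,v1)
Op 2: N0 marks N1=dead -> (dead,v1)
Op 3: gossip N1<->N2 -> N1.N0=(alive,v0) N1.N1=(alive,v0) N1.N2=(alive,v0) N1.N3=(suspect,v1) | N2.N0=(alive,v0) N2.N1=(alive,v0) N2.N2=(alive,v0) N2.N3=(suspect,v1)
Op 4: N3 marks N3=alive -> (alive,v1)
Op 5: gossip N1<->N3 -> N1.N0=(alive,v0) N1.N1=(alive,v0) N1.N2=(alive,v0) N1.N3=(suspect,v1) | N3.N0=(alive,v0) N3.N1=(alive,v0) N3.N2=(alive,v0) N3.N3=(alive,v1)
Op 6: N0 marks N2=dead -> (dead,v1)
Op 7: gossip N3<->N0 -> N3.N0=(alive,v0) N3.N1=(dead,v1) N3.N2=(dead,v1) N3.N3=(alive,v1) | N0.N0=(alive,v0) N0.N1=(dead,v1) N0.N2=(dead,v1) N0.N3=(alive,v1)
Op 8: gossip N2<->N1 -> N2.N0=(alive,v0) N2.N1=(alive,v0) N2.N2=(alive,v0) N2.N3=(suspect,v1) | N1.N0=(alive,v0) N1.N1=(alive,v0) N1.N2=(alive,v0) N1.N3=(suspect,v1)
Op 9: N3 marks N3=suspect -> (suspect,v2)
Op 10: N0 marks N1=alive -> (alive,v2)
Op 11: N3 marks N3=suspect -> (suspect,v3)
Op 12: N2 marks N3=alive -> (alive,v2)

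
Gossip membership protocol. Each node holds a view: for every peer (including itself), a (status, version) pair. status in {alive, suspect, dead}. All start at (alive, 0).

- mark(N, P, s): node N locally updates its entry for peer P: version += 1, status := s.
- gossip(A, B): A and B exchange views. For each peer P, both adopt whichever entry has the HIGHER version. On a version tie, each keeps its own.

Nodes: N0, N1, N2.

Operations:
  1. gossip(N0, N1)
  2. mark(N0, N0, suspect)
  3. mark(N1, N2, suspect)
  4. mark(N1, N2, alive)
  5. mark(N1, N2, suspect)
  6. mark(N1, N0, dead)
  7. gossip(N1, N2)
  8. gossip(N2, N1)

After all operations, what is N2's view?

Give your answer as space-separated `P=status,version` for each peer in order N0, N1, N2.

Op 1: gossip N0<->N1 -> N0.N0=(alive,v0) N0.N1=(alive,v0) N0.N2=(alive,v0) | N1.N0=(alive,v0) N1.N1=(alive,v0) N1.N2=(alive,v0)
Op 2: N0 marks N0=suspect -> (suspect,v1)
Op 3: N1 marks N2=suspect -> (suspect,v1)
Op 4: N1 marks N2=alive -> (alive,v2)
Op 5: N1 marks N2=suspect -> (suspect,v3)
Op 6: N1 marks N0=dead -> (dead,v1)
Op 7: gossip N1<->N2 -> N1.N0=(dead,v1) N1.N1=(alive,v0) N1.N2=(suspect,v3) | N2.N0=(dead,v1) N2.N1=(alive,v0) N2.N2=(suspect,v3)
Op 8: gossip N2<->N1 -> N2.N0=(dead,v1) N2.N1=(alive,v0) N2.N2=(suspect,v3) | N1.N0=(dead,v1) N1.N1=(alive,v0) N1.N2=(suspect,v3)

Answer: N0=dead,1 N1=alive,0 N2=suspect,3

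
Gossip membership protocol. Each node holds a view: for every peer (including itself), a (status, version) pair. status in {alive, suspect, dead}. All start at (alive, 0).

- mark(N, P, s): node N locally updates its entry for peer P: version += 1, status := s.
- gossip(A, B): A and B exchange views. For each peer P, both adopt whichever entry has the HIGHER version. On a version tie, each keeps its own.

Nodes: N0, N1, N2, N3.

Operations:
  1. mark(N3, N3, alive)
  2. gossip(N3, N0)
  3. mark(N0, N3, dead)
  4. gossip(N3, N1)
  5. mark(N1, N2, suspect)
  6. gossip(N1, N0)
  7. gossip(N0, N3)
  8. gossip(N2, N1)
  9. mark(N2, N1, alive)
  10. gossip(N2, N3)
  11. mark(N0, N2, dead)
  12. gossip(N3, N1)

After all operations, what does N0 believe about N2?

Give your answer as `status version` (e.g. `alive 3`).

Answer: dead 2

Derivation:
Op 1: N3 marks N3=alive -> (alive,v1)
Op 2: gossip N3<->N0 -> N3.N0=(alive,v0) N3.N1=(alive,v0) N3.N2=(alive,v0) N3.N3=(alive,v1) | N0.N0=(alive,v0) N0.N1=(alive,v0) N0.N2=(alive,v0) N0.N3=(alive,v1)
Op 3: N0 marks N3=dead -> (dead,v2)
Op 4: gossip N3<->N1 -> N3.N0=(alive,v0) N3.N1=(alive,v0) N3.N2=(alive,v0) N3.N3=(alive,v1) | N1.N0=(alive,v0) N1.N1=(alive,v0) N1.N2=(alive,v0) N1.N3=(alive,v1)
Op 5: N1 marks N2=suspect -> (suspect,v1)
Op 6: gossip N1<->N0 -> N1.N0=(alive,v0) N1.N1=(alive,v0) N1.N2=(suspect,v1) N1.N3=(dead,v2) | N0.N0=(alive,v0) N0.N1=(alive,v0) N0.N2=(suspect,v1) N0.N3=(dead,v2)
Op 7: gossip N0<->N3 -> N0.N0=(alive,v0) N0.N1=(alive,v0) N0.N2=(suspect,v1) N0.N3=(dead,v2) | N3.N0=(alive,v0) N3.N1=(alive,v0) N3.N2=(suspect,v1) N3.N3=(dead,v2)
Op 8: gossip N2<->N1 -> N2.N0=(alive,v0) N2.N1=(alive,v0) N2.N2=(suspect,v1) N2.N3=(dead,v2) | N1.N0=(alive,v0) N1.N1=(alive,v0) N1.N2=(suspect,v1) N1.N3=(dead,v2)
Op 9: N2 marks N1=alive -> (alive,v1)
Op 10: gossip N2<->N3 -> N2.N0=(alive,v0) N2.N1=(alive,v1) N2.N2=(suspect,v1) N2.N3=(dead,v2) | N3.N0=(alive,v0) N3.N1=(alive,v1) N3.N2=(suspect,v1) N3.N3=(dead,v2)
Op 11: N0 marks N2=dead -> (dead,v2)
Op 12: gossip N3<->N1 -> N3.N0=(alive,v0) N3.N1=(alive,v1) N3.N2=(suspect,v1) N3.N3=(dead,v2) | N1.N0=(alive,v0) N1.N1=(alive,v1) N1.N2=(suspect,v1) N1.N3=(dead,v2)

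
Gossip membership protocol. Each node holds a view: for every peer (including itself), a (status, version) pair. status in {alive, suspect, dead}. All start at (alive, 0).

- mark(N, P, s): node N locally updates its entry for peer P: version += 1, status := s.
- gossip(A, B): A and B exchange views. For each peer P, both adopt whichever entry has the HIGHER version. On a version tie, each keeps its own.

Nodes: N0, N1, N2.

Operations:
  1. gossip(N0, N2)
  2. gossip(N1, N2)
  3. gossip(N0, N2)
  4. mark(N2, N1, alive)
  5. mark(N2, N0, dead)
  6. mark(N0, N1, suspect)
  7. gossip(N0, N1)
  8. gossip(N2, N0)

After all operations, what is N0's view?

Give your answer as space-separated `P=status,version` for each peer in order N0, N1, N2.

Op 1: gossip N0<->N2 -> N0.N0=(alive,v0) N0.N1=(alive,v0) N0.N2=(alive,v0) | N2.N0=(alive,v0) N2.N1=(alive,v0) N2.N2=(alive,v0)
Op 2: gossip N1<->N2 -> N1.N0=(alive,v0) N1.N1=(alive,v0) N1.N2=(alive,v0) | N2.N0=(alive,v0) N2.N1=(alive,v0) N2.N2=(alive,v0)
Op 3: gossip N0<->N2 -> N0.N0=(alive,v0) N0.N1=(alive,v0) N0.N2=(alive,v0) | N2.N0=(alive,v0) N2.N1=(alive,v0) N2.N2=(alive,v0)
Op 4: N2 marks N1=alive -> (alive,v1)
Op 5: N2 marks N0=dead -> (dead,v1)
Op 6: N0 marks N1=suspect -> (suspect,v1)
Op 7: gossip N0<->N1 -> N0.N0=(alive,v0) N0.N1=(suspect,v1) N0.N2=(alive,v0) | N1.N0=(alive,v0) N1.N1=(suspect,v1) N1.N2=(alive,v0)
Op 8: gossip N2<->N0 -> N2.N0=(dead,v1) N2.N1=(alive,v1) N2.N2=(alive,v0) | N0.N0=(dead,v1) N0.N1=(suspect,v1) N0.N2=(alive,v0)

Answer: N0=dead,1 N1=suspect,1 N2=alive,0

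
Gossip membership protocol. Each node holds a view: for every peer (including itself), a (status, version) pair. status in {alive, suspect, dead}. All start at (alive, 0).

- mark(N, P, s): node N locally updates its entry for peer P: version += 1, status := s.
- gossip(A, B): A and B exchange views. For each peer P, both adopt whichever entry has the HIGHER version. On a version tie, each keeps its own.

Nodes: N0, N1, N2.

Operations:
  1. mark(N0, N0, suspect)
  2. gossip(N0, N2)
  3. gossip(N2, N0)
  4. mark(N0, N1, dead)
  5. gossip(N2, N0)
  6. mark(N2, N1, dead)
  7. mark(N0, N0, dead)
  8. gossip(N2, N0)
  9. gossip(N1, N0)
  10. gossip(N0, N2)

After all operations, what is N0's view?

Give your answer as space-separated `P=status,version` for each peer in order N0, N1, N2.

Answer: N0=dead,2 N1=dead,2 N2=alive,0

Derivation:
Op 1: N0 marks N0=suspect -> (suspect,v1)
Op 2: gossip N0<->N2 -> N0.N0=(suspect,v1) N0.N1=(alive,v0) N0.N2=(alive,v0) | N2.N0=(suspect,v1) N2.N1=(alive,v0) N2.N2=(alive,v0)
Op 3: gossip N2<->N0 -> N2.N0=(suspect,v1) N2.N1=(alive,v0) N2.N2=(alive,v0) | N0.N0=(suspect,v1) N0.N1=(alive,v0) N0.N2=(alive,v0)
Op 4: N0 marks N1=dead -> (dead,v1)
Op 5: gossip N2<->N0 -> N2.N0=(suspect,v1) N2.N1=(dead,v1) N2.N2=(alive,v0) | N0.N0=(suspect,v1) N0.N1=(dead,v1) N0.N2=(alive,v0)
Op 6: N2 marks N1=dead -> (dead,v2)
Op 7: N0 marks N0=dead -> (dead,v2)
Op 8: gossip N2<->N0 -> N2.N0=(dead,v2) N2.N1=(dead,v2) N2.N2=(alive,v0) | N0.N0=(dead,v2) N0.N1=(dead,v2) N0.N2=(alive,v0)
Op 9: gossip N1<->N0 -> N1.N0=(dead,v2) N1.N1=(dead,v2) N1.N2=(alive,v0) | N0.N0=(dead,v2) N0.N1=(dead,v2) N0.N2=(alive,v0)
Op 10: gossip N0<->N2 -> N0.N0=(dead,v2) N0.N1=(dead,v2) N0.N2=(alive,v0) | N2.N0=(dead,v2) N2.N1=(dead,v2) N2.N2=(alive,v0)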